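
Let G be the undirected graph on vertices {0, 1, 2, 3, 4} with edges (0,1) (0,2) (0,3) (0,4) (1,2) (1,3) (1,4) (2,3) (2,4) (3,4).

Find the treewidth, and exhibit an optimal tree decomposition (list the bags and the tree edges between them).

Treewidth 4.
Bags: B1 = {0, 1, 2, 3, 4}
Tree: (single bag)

A single bag containing all 5 vertices is trivially a valid decomposition of width 4. For the lower bound, the 5 vertices {0, 1, 2, 3, 4} are pairwise adjacent, and any tree decomposition puts a clique entirely inside one bag — forcing width ≥ 4. Hence tw(G) = 4 exactly.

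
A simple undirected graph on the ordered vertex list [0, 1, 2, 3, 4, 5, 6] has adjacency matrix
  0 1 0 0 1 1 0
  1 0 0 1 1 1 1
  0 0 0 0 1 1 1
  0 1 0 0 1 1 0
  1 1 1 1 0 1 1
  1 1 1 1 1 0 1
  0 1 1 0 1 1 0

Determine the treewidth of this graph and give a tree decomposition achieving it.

Each bag holds 4 vertices, so the decomposition has width 3, which upper-bounds the treewidth. For the lower bound, the 4 vertices {0, 1, 4, 5} are pairwise adjacent, and any tree decomposition puts a clique entirely inside one bag — forcing width ≥ 3. Combining the bounds, tw(G) = 3.

Treewidth 3.
One such decomposition:
Bags: B1 = {1, 3, 4, 5}  B2 = {1, 4, 5, 6}  B3 = {2, 4, 5, 6}  B4 = {0, 1, 4, 5}
Tree: B1–B2, B2–B3, B2–B4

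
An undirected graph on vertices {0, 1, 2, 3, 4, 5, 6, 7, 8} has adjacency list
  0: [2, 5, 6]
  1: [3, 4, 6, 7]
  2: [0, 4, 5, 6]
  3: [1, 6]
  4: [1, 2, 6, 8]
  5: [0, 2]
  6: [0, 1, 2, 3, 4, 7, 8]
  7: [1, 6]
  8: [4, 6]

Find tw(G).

2

A width-2 tree decomposition is:
Bags: B1 = {1, 4, 6}  B2 = {1, 6, 7}  B3 = {1, 3, 6}  B4 = {2, 4, 6}  B5 = {0, 2, 6}  B6 = {4, 6, 8}  B7 = {0, 2, 5}
Tree: B1–B2, B1–B3, B1–B4, B4–B5, B4–B6, B5–B7
The largest bag has 3 vertices, giving width 2; this decomposition certifies tw(G) ≤ 2. On the other hand G contains the 3-clique {0, 2, 5}. A clique must lie in a single bag of any decomposition, so no decomposition can have width below 2. Hence tw(G) = 2 exactly.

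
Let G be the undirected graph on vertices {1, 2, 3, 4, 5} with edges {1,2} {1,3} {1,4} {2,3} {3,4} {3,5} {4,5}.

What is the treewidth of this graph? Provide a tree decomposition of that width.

Each bag holds 3 vertices, so the decomposition has width 2, which upper-bounds the treewidth. Conversely, {1, 2, 3} is a clique of size 3, and the vertices of any clique must share a bag in every tree decomposition; so some bag has ≥ 3 vertices and tw(G) ≥ 2. Therefore the treewidth is 2.

Treewidth 2.
One such decomposition:
Bags: B1 = {3, 4, 5}  B2 = {1, 3, 4}  B3 = {1, 2, 3}
Tree: B1–B2, B2–B3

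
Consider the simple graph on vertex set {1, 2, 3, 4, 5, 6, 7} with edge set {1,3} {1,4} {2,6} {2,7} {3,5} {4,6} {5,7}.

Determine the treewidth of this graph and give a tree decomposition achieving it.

Treewidth 2.
Bags: B1 = {2, 5, 7}  B2 = {2, 5, 6}  B3 = {4, 5, 6}  B4 = {1, 4, 5}  B5 = {1, 3, 5}
Tree: B1–B2, B2–B3, B3–B4, B4–B5

Each bag holds 3 vertices, so the decomposition has width 2, which upper-bounds the treewidth. The edges 5–7–2–6–4–1–3–5 form a cycle, so G is not a tree and its treewidth is at least 2. Combining the bounds, tw(G) = 2.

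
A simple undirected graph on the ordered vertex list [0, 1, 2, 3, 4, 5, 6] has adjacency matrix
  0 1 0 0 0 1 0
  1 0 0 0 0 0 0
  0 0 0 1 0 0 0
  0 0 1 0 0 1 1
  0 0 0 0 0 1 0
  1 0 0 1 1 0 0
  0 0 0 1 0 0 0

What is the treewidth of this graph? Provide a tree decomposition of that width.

Treewidth 1.
Bags: B1 = {3, 6}  B2 = {3, 5}  B3 = {4, 5}  B4 = {0, 5}  B5 = {2, 3}  B6 = {0, 1}
Tree: B1–B2, B2–B3, B2–B4, B2–B5, B4–B6

The largest bag has 2 vertices, giving width 1; this decomposition certifies tw(G) ≤ 1. Since G has at least one edge (e.g. 3–6), it is not an edgeless graph, so tw(G) ≥ 1. The upper and lower bounds meet at 1, so that is the treewidth.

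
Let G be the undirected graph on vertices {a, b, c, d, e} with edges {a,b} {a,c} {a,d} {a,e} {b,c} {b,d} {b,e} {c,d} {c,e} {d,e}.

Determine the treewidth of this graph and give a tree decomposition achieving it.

A single bag containing all 5 vertices is trivially a valid decomposition of width 4. For the lower bound, the 5 vertices {a, b, c, d, e} are pairwise adjacent, and any tree decomposition puts a clique entirely inside one bag — forcing width ≥ 4. Therefore the treewidth is 4.

Treewidth 4.
One such decomposition:
Bags: B1 = {a, b, c, d, e}
Tree: (single bag)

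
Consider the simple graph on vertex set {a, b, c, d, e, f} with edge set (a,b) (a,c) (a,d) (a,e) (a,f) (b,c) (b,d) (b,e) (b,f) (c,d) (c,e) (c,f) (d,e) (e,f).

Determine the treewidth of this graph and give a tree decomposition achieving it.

Treewidth 4.
Bags: B1 = {a, b, c, d, e}  B2 = {a, b, c, e, f}
Tree: B1–B2

Every bag has size at most 5, so the width is 5 − 1 = 4 and tw(G) ≤ 4. On the other hand G contains the 5-clique {a, b, c, d, e}. A clique must lie in a single bag of any decomposition, so no decomposition can have width below 4. Combining the bounds, tw(G) = 4.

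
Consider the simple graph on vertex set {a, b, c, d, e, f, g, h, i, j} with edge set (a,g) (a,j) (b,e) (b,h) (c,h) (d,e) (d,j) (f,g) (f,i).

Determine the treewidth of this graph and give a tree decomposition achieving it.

Treewidth 1.
One such decomposition:
Bags: B1 = {c, h}  B2 = {b, h}  B3 = {b, e}  B4 = {d, e}  B5 = {d, j}  B6 = {a, j}  B7 = {a, g}  B8 = {f, g}  B9 = {f, i}
Tree: B1–B2, B2–B3, B3–B4, B4–B5, B5–B6, B6–B7, B7–B8, B8–B9

Each bag holds 2 vertices, so the decomposition has width 1, which upper-bounds the treewidth. G has an edge, so its treewidth is at least 1. Therefore the treewidth is 1.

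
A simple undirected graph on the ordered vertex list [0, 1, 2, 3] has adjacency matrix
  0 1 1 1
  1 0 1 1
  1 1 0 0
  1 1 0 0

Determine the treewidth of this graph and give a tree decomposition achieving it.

The largest bag has 3 vertices, giving width 2; this decomposition certifies tw(G) ≤ 2. For the lower bound, the 3 vertices {0, 1, 2} are pairwise adjacent, and any tree decomposition puts a clique entirely inside one bag — forcing width ≥ 2. The upper and lower bounds meet at 2, so that is the treewidth.

Treewidth 2.
Bags: B1 = {0, 1, 2}  B2 = {0, 1, 3}
Tree: B1–B2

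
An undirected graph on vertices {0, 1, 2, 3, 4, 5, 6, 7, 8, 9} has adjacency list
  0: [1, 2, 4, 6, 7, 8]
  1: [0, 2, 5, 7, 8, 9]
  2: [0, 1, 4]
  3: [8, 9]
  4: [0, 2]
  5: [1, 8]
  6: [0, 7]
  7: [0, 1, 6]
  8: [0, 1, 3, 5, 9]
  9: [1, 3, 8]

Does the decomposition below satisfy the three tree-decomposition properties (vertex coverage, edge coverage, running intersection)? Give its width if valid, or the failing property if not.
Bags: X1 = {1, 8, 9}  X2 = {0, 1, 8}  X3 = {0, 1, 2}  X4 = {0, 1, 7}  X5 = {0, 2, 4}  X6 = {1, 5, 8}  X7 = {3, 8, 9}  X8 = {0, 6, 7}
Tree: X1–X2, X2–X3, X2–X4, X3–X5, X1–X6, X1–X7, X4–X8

Checking the three conditions: (i) the bags cover all of {0, 1, 2, 3, 4, 5, 6, 7, 8, 9}; (ii) for each edge, some bag contains both endpoints; (iii) the bags containing any fixed vertex form a subtree. All hold, so the decomposition is valid with width 3 − 1 = 2.

Yes; width 2.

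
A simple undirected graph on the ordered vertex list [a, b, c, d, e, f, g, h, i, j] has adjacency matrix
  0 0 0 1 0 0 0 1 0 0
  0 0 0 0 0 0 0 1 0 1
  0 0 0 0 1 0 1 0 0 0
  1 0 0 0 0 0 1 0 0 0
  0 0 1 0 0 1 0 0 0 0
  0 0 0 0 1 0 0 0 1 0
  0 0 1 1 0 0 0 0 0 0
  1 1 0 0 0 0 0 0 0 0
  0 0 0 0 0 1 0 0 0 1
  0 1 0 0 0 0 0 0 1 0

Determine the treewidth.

2

A width-2 tree decomposition is:
Bags: B1 = {e, f, i}  B2 = {e, i, j}  B3 = {b, e, j}  B4 = {b, e, h}  B5 = {a, e, h}  B6 = {a, d, e}  B7 = {d, e, g}  B8 = {c, e, g}
Tree: B1–B2, B2–B3, B3–B4, B4–B5, B5–B6, B6–B7, B7–B8
Every bag has size at most 3, so the width is 3 − 1 = 2 and tw(G) ≤ 2. For the lower bound, G contains the cycle e–f–i–j–b–h–a–d–g–c–e, so G is not a forest; only forests have treewidth ≤ 1, hence tw(G) ≥ 2. Combining the bounds, tw(G) = 2.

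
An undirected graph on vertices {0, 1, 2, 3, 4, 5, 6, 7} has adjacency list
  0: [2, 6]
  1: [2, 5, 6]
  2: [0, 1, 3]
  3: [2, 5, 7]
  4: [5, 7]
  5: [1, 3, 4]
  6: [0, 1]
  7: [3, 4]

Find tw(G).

2

A width-2 tree decomposition is:
Bags: B1 = {3, 4, 7}  B2 = {3, 4, 5}  B3 = {2, 3, 5}  B4 = {1, 2, 5}  B5 = {0, 1, 2}  B6 = {0, 1, 6}
Tree: B1–B2, B2–B3, B3–B4, B4–B5, B5–B6
Each bag holds 3 vertices, so the decomposition has width 2, which upper-bounds the treewidth. The edges 7–4–5–3–7 form a cycle, so G is not a tree and its treewidth is at least 2. Therefore the treewidth is 2.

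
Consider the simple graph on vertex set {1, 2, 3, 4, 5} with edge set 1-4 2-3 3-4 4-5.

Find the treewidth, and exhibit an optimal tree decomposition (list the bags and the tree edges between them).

Every bag has size at most 2, so the width is 2 − 1 = 1 and tw(G) ≤ 1. G has an edge, so its treewidth is at least 1. Hence tw(G) = 1 exactly.

Treewidth 1.
One optimal decomposition is:
Bags: B1 = {1, 4}  B2 = {4, 5}  B3 = {3, 4}  B4 = {2, 3}
Tree: B1–B2, B1–B3, B3–B4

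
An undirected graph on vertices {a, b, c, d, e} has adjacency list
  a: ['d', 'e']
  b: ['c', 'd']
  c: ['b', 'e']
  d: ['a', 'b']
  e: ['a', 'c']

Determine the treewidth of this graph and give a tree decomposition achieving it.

Every bag has size at most 3, so the width is 3 − 1 = 2 and tw(G) ≤ 2. Since e–a–d–b–c–e is a cycle in G, G is not acyclic. Forests are exactly the graphs of treewidth ≤ 1, so tw(G) ≥ 2. Combining the bounds, tw(G) = 2.

Treewidth 2.
One such decomposition:
Bags: B1 = {a, d, e}  B2 = {b, d, e}  B3 = {b, c, e}
Tree: B1–B2, B2–B3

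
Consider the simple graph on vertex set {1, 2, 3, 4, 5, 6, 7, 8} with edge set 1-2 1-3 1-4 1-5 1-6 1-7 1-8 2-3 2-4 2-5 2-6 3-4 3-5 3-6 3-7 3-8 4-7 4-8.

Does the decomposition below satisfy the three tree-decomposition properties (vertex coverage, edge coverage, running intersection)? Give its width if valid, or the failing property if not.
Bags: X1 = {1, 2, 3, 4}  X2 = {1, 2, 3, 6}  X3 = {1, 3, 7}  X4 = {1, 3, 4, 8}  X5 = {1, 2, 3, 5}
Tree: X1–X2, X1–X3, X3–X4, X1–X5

A tree decomposition must satisfy three properties: every vertex lies in some bag; for every edge, both endpoints lie together in some bag; and for every vertex, the bags containing it form a connected subtree. Here edge (4,7) lies in no bag, so the decomposition is invalid.

No — edge (4,7) lies in no bag.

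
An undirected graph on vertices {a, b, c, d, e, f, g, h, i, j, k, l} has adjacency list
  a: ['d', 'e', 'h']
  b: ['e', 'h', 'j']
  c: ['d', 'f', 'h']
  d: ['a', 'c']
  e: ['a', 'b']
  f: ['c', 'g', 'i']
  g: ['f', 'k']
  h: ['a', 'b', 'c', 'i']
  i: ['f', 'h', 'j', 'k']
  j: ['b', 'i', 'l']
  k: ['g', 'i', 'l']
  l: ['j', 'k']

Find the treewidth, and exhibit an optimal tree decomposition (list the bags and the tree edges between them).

Each bag holds 4 vertices, so the decomposition has width 3, which upper-bounds the treewidth. For the lower bound: the 4 vertex sets {a,d,e}, {b}, {h}, {c,f,i,j} are disjoint, each induces a connected subgraph, and every pair is joined by at least one edge of G. Contracting each set to a single vertex therefore yields K_{4} as a minor, and since treewidth is minor-monotone, tw(G) ≥ tw(K_{4}) = 3. Hence tw(G) = 3 exactly.

Treewidth 3.
One optimal decomposition is:
Bags: B1 = {a, b, d, e}  B2 = {a, b, d, h}  B3 = {b, c, d, h}  B4 = {b, c, h, j}  B5 = {c, h, i, j}  B6 = {c, f, i, j}  B7 = {f, i, j, l}  B8 = {f, i, k, l}  B9 = {f, g, k, l}
Tree: B1–B2, B2–B3, B3–B4, B4–B5, B5–B6, B6–B7, B7–B8, B8–B9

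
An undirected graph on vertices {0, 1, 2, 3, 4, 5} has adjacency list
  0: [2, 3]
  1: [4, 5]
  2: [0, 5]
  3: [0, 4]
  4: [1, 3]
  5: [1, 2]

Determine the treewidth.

A width-2 tree decomposition is:
Bags: B1 = {0, 2, 3}  B2 = {2, 3, 5}  B3 = {1, 3, 5}  B4 = {1, 3, 4}
Tree: B1–B2, B2–B3, B3–B4
The largest bag has 3 vertices, giving width 2; this decomposition certifies tw(G) ≤ 2. For the lower bound, G contains the cycle 3–0–2–5–1–4–3, so G is not a forest; only forests have treewidth ≤ 1, hence tw(G) ≥ 2. The upper and lower bounds meet at 2, so that is the treewidth.

2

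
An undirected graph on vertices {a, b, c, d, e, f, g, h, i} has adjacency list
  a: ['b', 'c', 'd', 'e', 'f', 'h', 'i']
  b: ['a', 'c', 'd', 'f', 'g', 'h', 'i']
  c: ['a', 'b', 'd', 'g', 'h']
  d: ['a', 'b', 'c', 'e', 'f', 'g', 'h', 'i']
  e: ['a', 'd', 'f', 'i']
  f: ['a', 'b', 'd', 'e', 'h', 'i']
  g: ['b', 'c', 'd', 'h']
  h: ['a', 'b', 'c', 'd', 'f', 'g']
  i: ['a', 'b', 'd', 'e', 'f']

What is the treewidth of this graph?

A width-4 tree decomposition is:
Bags: B1 = {a, b, d, f, h}  B2 = {a, b, d, f, i}  B3 = {a, b, c, d, h}  B4 = {a, d, e, f, i}  B5 = {b, c, d, g, h}
Tree: B1–B2, B1–B3, B2–B4, B3–B5
The largest bag has 5 vertices, giving width 4; this decomposition certifies tw(G) ≤ 4. Conversely, {a, d, e, f, i} is a clique of size 5, and the vertices of any clique must share a bag in every tree decomposition; so some bag has ≥ 5 vertices and tw(G) ≥ 4. Therefore the treewidth is 4.

4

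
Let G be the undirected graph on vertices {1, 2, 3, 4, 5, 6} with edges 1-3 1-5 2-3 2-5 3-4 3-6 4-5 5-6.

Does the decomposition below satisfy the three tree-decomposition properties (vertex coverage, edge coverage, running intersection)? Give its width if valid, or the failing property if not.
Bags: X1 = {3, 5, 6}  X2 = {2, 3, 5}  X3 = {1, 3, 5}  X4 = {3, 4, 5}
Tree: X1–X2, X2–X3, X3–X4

Yes; width 2.

Checking the three conditions: (i) the bags cover all of {1, 2, 3, 4, 5, 6}; (ii) for each edge, some bag contains both endpoints; (iii) the bags containing any fixed vertex form a subtree. All hold, so the decomposition is valid with width 3 − 1 = 2.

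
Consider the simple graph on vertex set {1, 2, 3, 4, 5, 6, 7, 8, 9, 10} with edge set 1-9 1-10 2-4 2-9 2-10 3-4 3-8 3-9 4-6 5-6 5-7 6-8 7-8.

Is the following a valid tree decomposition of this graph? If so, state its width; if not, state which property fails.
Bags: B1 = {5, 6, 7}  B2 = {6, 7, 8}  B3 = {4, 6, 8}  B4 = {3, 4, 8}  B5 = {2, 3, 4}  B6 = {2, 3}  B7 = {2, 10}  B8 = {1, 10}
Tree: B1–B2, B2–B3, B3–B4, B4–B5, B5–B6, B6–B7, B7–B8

No — vertex 9 appears in no bag.

A tree decomposition must satisfy three properties: every vertex lies in some bag; for every edge, both endpoints lie together in some bag; and for every vertex, the bags containing it form a connected subtree. Here vertex 9 appears in no bag, so the decomposition is invalid.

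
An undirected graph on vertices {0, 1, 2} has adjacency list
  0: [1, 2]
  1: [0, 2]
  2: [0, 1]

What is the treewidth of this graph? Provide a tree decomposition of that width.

A single bag containing all 3 vertices is trivially a valid decomposition of width 2. On the other hand G contains the 3-clique {0, 1, 2}. A clique must lie in a single bag of any decomposition, so no decomposition can have width below 2. Therefore the treewidth is 2.

Treewidth 2.
One optimal decomposition is:
Bags: B1 = {0, 1, 2}
Tree: (single bag)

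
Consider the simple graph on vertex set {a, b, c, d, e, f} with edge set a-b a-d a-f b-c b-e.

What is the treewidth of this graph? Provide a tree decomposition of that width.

Treewidth 1.
One optimal decomposition is:
Bags: B1 = {a, b}  B2 = {b, e}  B3 = {b, c}  B4 = {a, d}  B5 = {a, f}
Tree: B1–B2, B1–B3, B1–B4, B4–B5

Each bag holds 2 vertices, so the decomposition has width 1, which upper-bounds the treewidth. Any graph with an edge has treewidth ≥ 1, and G has the edge b–a. The upper and lower bounds meet at 1, so that is the treewidth.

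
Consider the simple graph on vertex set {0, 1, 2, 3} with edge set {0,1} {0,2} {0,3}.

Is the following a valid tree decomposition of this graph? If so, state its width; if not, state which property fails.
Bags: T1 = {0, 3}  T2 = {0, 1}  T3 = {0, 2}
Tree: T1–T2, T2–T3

Every vertex of G appears in some bag (union = {0, 1, 2, 3}); every edge is covered by a bag; and for each vertex v the set of bags containing v is connected in the bag tree. The decomposition is therefore valid. The largest bag has 2 vertices, so the width is 1.

Yes; width 1.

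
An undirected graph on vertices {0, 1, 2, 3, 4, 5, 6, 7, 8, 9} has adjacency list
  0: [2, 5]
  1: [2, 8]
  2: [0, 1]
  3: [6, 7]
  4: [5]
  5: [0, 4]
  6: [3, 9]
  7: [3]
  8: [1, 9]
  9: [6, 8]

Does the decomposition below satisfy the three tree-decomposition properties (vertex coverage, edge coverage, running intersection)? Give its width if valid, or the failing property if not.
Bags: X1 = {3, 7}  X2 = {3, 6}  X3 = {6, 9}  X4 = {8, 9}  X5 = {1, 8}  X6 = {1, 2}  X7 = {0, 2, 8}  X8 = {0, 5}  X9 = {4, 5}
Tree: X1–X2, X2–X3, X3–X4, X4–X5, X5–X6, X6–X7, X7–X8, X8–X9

No — bags containing vertex 8 are not connected in the tree.

A tree decomposition must satisfy three properties: every vertex lies in some bag; for every edge, both endpoints lie together in some bag; and for every vertex, the bags containing it form a connected subtree. Here bags containing vertex 8 are not connected in the tree, so the decomposition is invalid.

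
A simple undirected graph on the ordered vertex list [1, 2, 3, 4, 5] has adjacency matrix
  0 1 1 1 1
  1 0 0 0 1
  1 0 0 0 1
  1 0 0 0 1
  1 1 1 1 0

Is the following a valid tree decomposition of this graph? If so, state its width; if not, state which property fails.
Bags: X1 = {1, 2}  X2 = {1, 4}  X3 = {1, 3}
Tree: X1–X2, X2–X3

A tree decomposition must satisfy three properties: every vertex lies in some bag; for every edge, both endpoints lie together in some bag; and for every vertex, the bags containing it form a connected subtree. Here vertex 5 appears in no bag, so the decomposition is invalid.

No — vertex 5 appears in no bag.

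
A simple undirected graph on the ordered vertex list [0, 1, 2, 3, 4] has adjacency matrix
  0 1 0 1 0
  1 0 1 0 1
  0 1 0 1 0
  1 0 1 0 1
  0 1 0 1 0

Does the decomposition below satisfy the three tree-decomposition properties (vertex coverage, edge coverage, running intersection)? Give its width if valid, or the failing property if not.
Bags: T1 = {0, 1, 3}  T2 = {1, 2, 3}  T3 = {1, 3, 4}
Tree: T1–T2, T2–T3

Yes; width 2.

Vertex coverage: the bags together contain {0, 1, 2, 3, 4}, the full vertex set. Edge coverage: each edge of G has both endpoints in at least one bag. Running intersection: for every vertex, the bags containing it form a connected subtree. All three properties hold, so this is a valid tree decomposition of width max|bag| − 1 = 2, and hence tw(G) ≤ 2.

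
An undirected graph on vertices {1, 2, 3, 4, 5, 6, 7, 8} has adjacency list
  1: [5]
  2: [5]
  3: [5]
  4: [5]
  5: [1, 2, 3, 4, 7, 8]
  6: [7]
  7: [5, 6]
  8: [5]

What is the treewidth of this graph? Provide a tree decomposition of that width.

Treewidth 1.
One optimal decomposition is:
Bags: B1 = {4, 5}  B2 = {5, 7}  B3 = {3, 5}  B4 = {5, 8}  B5 = {6, 7}  B6 = {1, 5}  B7 = {2, 5}
Tree: B1–B2, B2–B3, B3–B4, B2–B5, B2–B6, B4–B7

Every bag has size at most 2, so the width is 2 − 1 = 1 and tw(G) ≤ 1. Since G has at least one edge (e.g. 5–4), it is not an edgeless graph, so tw(G) ≥ 1. The upper and lower bounds meet at 1, so that is the treewidth.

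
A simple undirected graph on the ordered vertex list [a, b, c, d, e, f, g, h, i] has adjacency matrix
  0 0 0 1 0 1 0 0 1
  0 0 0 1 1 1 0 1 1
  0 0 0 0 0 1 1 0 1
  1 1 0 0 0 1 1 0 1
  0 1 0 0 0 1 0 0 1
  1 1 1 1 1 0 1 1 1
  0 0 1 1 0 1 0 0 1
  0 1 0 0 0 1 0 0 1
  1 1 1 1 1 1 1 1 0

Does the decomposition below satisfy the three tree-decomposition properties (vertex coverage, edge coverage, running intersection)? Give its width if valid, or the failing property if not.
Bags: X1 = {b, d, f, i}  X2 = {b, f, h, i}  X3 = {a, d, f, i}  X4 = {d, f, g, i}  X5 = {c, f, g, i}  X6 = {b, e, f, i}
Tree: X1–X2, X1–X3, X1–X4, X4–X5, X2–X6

Yes; width 3.

Vertex coverage: the bags together contain {a, b, c, d, e, f, g, h, i}, the full vertex set. Edge coverage: each edge of G has both endpoints in at least one bag. Running intersection: for every vertex, the bags containing it form a connected subtree. All three properties hold, so this is a valid tree decomposition of width max|bag| − 1 = 3, and hence tw(G) ≤ 3.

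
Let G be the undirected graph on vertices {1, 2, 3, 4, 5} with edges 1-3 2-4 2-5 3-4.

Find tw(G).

1

A width-1 tree decomposition is:
Bags: B1 = {1, 3}  B2 = {3, 4}  B3 = {2, 4}  B4 = {2, 5}
Tree: B1–B2, B2–B3, B3–B4
The largest bag has 2 vertices, giving width 1; this decomposition certifies tw(G) ≤ 1. Since G has at least one edge (e.g. 1–3), it is not an edgeless graph, so tw(G) ≥ 1. Combining the bounds, tw(G) = 1.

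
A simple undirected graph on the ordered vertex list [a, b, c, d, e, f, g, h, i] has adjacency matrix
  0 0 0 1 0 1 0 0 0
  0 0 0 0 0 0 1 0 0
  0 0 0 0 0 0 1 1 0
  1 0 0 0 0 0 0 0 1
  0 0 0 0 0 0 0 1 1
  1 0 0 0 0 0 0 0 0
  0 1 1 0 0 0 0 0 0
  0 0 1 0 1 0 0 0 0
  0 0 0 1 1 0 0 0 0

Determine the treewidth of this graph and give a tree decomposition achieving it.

Treewidth 1.
One such decomposition:
Bags: B1 = {b, g}  B2 = {c, g}  B3 = {c, h}  B4 = {e, h}  B5 = {e, i}  B6 = {d, i}  B7 = {a, d}  B8 = {a, f}
Tree: B1–B2, B2–B3, B3–B4, B4–B5, B5–B6, B6–B7, B7–B8

Every bag has size at most 2, so the width is 2 − 1 = 1 and tw(G) ≤ 1. G has an edge, so its treewidth is at least 1. Therefore the treewidth is 1.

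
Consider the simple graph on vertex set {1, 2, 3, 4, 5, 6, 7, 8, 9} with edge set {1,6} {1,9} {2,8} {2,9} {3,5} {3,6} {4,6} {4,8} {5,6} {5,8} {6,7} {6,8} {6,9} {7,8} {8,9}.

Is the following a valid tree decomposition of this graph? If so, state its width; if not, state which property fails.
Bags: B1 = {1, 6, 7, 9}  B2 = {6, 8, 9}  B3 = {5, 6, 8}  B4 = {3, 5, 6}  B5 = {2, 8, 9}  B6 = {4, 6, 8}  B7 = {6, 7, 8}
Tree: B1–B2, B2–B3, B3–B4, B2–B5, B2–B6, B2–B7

No — bags containing vertex 7 are not connected in the tree.

A tree decomposition must satisfy three properties: every vertex lies in some bag; for every edge, both endpoints lie together in some bag; and for every vertex, the bags containing it form a connected subtree. Here bags containing vertex 7 are not connected in the tree, so the decomposition is invalid.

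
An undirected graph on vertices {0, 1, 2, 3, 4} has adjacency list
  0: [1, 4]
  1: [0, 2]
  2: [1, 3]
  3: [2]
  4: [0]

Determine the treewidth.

A width-1 tree decomposition is:
Bags: B1 = {2, 3}  B2 = {1, 2}  B3 = {0, 1}  B4 = {0, 4}
Tree: B1–B2, B2–B3, B3–B4
The largest bag has 2 vertices, giving width 1; this decomposition certifies tw(G) ≤ 1. Any graph with an edge has treewidth ≥ 1, and G has the edge 3–2. Combining the bounds, tw(G) = 1.

1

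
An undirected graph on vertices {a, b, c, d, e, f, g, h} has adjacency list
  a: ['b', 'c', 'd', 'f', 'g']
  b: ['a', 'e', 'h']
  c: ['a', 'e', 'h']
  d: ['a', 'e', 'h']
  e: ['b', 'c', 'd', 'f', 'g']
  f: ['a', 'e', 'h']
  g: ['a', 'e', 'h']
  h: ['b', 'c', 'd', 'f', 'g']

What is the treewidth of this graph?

A width-3 tree decomposition is:
Bags: B1 = {a, e, g, h}  B2 = {a, d, e, h}  B3 = {a, b, e, h}  B4 = {a, c, e, h}  B5 = {a, e, f, h}
Tree: B1–B2, B2–B3, B3–B4, B4–B5
Each bag holds 4 vertices, so the decomposition has width 3, which upper-bounds the treewidth. For the lower bound: the 4 vertex sets {e,g}, {d,h}, {a}, {b} are disjoint, each induces a connected subgraph, and every pair is joined by at least one edge of G. Contracting each set to a single vertex therefore yields K_{4} as a minor, and since treewidth is minor-monotone, tw(G) ≥ tw(K_{4}) = 3. Combining the bounds, tw(G) = 3.

3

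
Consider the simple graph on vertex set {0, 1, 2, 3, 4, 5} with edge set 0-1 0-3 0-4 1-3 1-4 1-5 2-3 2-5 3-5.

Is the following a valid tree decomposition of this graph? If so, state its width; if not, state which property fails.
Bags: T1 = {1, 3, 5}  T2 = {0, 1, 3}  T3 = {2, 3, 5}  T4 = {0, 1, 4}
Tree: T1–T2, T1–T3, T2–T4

Yes; width 2.

Checking the three conditions: (i) the bags cover all of {0, 1, 2, 3, 4, 5}; (ii) for each edge, some bag contains both endpoints; (iii) the bags containing any fixed vertex form a subtree. All hold, so the decomposition is valid with width 3 − 1 = 2.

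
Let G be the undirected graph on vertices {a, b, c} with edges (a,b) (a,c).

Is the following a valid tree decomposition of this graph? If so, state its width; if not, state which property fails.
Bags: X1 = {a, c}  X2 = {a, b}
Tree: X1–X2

Yes; width 1.

Vertex coverage: the bags together contain {a, b, c}, the full vertex set. Edge coverage: each edge of G has both endpoints in at least one bag. Running intersection: for every vertex, the bags containing it form a connected subtree. All three properties hold, so this is a valid tree decomposition of width max|bag| − 1 = 1, and hence tw(G) ≤ 1.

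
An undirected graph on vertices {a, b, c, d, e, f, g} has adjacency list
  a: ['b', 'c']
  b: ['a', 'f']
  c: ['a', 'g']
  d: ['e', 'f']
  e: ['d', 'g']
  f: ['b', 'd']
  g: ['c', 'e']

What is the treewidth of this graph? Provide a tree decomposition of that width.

Every bag has size at most 3, so the width is 3 − 1 = 2 and tw(G) ≤ 2. The edges a–b–f–d–e–g–c–a form a cycle, so G is not a tree and its treewidth is at least 2. The upper and lower bounds meet at 2, so that is the treewidth.

Treewidth 2.
One such decomposition:
Bags: B1 = {a, b, f}  B2 = {a, d, f}  B3 = {a, d, e}  B4 = {a, e, g}  B5 = {a, c, g}
Tree: B1–B2, B2–B3, B3–B4, B4–B5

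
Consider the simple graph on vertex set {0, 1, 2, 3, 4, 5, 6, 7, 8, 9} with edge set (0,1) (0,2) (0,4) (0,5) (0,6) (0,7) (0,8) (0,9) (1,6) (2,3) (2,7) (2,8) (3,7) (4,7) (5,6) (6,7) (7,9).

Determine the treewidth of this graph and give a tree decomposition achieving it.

Treewidth 2.
One such decomposition:
Bags: B1 = {0, 6, 7}  B2 = {0, 2, 7}  B3 = {0, 7, 9}  B4 = {0, 2, 8}  B5 = {0, 1, 6}  B6 = {0, 4, 7}  B7 = {2, 3, 7}  B8 = {0, 5, 6}
Tree: B1–B2, B2–B3, B2–B4, B1–B5, B1–B6, B2–B7, B1–B8

Every bag has size at most 3, so the width is 3 − 1 = 2 and tw(G) ≤ 2. Conversely, {0, 2, 8} is a clique of size 3, and the vertices of any clique must share a bag in every tree decomposition; so some bag has ≥ 3 vertices and tw(G) ≥ 2. Hence tw(G) = 2 exactly.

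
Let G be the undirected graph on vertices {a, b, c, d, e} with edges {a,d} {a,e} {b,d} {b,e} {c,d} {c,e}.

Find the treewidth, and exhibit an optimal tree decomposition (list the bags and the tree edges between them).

Treewidth 2.
One such decomposition:
Bags: B1 = {b, d, e}  B2 = {a, d, e}  B3 = {c, d, e}
Tree: B1–B2, B2–B3

Each bag holds 3 vertices, so the decomposition has width 2, which upper-bounds the treewidth. The edges b–e–a–d–b form a cycle, so G is not a tree and its treewidth is at least 2. The upper and lower bounds meet at 2, so that is the treewidth.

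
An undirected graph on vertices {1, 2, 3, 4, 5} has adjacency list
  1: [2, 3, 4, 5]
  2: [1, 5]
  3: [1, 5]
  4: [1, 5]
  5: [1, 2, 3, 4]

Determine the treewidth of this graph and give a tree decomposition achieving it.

Treewidth 2.
Bags: B1 = {1, 2, 5}  B2 = {1, 3, 5}  B3 = {1, 4, 5}
Tree: B1–B2, B1–B3

Every bag has size at most 3, so the width is 3 − 1 = 2 and tw(G) ≤ 2. Conversely, {1, 2, 5} is a clique of size 3, and the vertices of any clique must share a bag in every tree decomposition; so some bag has ≥ 3 vertices and tw(G) ≥ 2. The upper and lower bounds meet at 2, so that is the treewidth.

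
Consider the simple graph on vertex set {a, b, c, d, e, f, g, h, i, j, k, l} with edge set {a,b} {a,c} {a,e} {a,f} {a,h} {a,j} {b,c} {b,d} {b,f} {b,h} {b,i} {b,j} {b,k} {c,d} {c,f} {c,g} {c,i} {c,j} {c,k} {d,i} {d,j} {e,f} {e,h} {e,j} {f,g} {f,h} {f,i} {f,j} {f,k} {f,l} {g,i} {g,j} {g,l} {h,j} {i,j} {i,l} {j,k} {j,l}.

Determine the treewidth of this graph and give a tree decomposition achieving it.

Each bag holds 5 vertices, so the decomposition has width 4, which upper-bounds the treewidth. Conversely, {b, c, d, i, j} is a clique of size 5, and the vertices of any clique must share a bag in every tree decomposition; so some bag has ≥ 5 vertices and tw(G) ≥ 4. Combining the bounds, tw(G) = 4.

Treewidth 4.
One such decomposition:
Bags: B1 = {c, f, g, i, j}  B2 = {f, g, i, j, l}  B3 = {b, c, f, i, j}  B4 = {a, b, c, f, j}  B5 = {a, b, f, h, j}  B6 = {b, c, f, j, k}  B7 = {a, e, f, h, j}  B8 = {b, c, d, i, j}
Tree: B1–B2, B1–B3, B3–B4, B4–B5, B4–B6, B5–B7, B3–B8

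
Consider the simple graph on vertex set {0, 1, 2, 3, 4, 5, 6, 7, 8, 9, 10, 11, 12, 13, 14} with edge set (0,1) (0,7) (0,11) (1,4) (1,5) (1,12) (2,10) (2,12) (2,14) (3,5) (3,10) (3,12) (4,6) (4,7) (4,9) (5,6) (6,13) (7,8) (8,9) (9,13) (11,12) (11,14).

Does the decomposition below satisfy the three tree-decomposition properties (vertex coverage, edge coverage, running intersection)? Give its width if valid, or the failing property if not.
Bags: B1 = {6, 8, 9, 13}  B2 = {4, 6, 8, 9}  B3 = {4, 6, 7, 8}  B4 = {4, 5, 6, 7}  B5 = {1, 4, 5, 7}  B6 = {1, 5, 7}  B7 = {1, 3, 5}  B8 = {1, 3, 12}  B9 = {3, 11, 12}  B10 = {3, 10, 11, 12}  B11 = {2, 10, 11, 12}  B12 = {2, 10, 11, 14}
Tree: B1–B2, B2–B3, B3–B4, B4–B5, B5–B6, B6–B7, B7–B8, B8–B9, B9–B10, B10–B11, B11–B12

No — vertex 0 appears in no bag.

A tree decomposition must satisfy three properties: every vertex lies in some bag; for every edge, both endpoints lie together in some bag; and for every vertex, the bags containing it form a connected subtree. Here vertex 0 appears in no bag, so the decomposition is invalid.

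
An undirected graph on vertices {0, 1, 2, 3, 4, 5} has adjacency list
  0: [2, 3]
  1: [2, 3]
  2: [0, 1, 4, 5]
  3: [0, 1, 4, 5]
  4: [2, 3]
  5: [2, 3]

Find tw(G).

A width-2 tree decomposition is:
Bags: B1 = {0, 2, 3}  B2 = {2, 3, 4}  B3 = {2, 3, 5}  B4 = {1, 2, 3}
Tree: B1–B2, B2–B3, B3–B4
The largest bag has 3 vertices, giving width 2; this decomposition certifies tw(G) ≤ 2. For the lower bound, G contains the cycle 2–0–3–4–2, so G is not a forest; only forests have treewidth ≤ 1, hence tw(G) ≥ 2. The upper and lower bounds meet at 2, so that is the treewidth.

2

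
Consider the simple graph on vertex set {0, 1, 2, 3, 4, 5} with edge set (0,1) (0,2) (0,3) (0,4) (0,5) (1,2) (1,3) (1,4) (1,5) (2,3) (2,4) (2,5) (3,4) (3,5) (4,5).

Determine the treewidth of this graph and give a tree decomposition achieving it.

Treewidth 5.
Bags: B1 = {0, 1, 2, 3, 4, 5}
Tree: (single bag)

A single bag containing all 6 vertices is trivially a valid decomposition of width 5. Conversely, {0, 1, 2, 3, 4, 5} is a clique of size 6, and the vertices of any clique must share a bag in every tree decomposition; so some bag has ≥ 6 vertices and tw(G) ≥ 5. The upper and lower bounds meet at 5, so that is the treewidth.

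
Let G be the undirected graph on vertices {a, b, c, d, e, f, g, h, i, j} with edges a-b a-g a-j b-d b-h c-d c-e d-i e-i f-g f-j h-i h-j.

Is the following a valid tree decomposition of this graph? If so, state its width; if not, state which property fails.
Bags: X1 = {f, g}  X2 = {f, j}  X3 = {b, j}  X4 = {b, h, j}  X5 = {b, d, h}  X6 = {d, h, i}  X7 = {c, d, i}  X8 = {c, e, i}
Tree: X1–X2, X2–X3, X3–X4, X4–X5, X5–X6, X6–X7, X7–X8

A tree decomposition must satisfy three properties: every vertex lies in some bag; for every edge, both endpoints lie together in some bag; and for every vertex, the bags containing it form a connected subtree. Here vertex a appears in no bag, so the decomposition is invalid.

No — vertex a appears in no bag.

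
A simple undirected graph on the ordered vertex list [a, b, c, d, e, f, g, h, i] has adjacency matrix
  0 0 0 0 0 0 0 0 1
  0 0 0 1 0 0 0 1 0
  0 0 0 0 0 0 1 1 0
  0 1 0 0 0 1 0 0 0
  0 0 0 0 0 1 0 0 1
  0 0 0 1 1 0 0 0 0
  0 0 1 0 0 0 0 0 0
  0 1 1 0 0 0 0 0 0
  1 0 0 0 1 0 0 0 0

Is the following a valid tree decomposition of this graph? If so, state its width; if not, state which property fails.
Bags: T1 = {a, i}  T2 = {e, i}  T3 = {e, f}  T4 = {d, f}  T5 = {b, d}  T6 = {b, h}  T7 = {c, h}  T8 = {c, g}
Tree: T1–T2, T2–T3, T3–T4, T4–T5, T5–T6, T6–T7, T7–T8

Yes; width 1.

Checking the three conditions: (i) the bags cover all of {a, b, c, d, e, f, g, h, i}; (ii) for each edge, some bag contains both endpoints; (iii) the bags containing any fixed vertex form a subtree. All hold, so the decomposition is valid with width 2 − 1 = 1.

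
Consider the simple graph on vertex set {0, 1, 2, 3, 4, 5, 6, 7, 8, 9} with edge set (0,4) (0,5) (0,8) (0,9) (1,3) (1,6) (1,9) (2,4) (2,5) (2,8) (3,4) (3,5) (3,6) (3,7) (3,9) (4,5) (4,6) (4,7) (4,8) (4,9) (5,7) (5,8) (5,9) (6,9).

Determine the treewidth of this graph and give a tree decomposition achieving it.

Each bag holds 4 vertices, so the decomposition has width 3, which upper-bounds the treewidth. Conversely, {1, 3, 6, 9} is a clique of size 4, and the vertices of any clique must share a bag in every tree decomposition; so some bag has ≥ 4 vertices and tw(G) ≥ 3. The upper and lower bounds meet at 3, so that is the treewidth.

Treewidth 3.
One optimal decomposition is:
Bags: B1 = {0, 4, 5, 9}  B2 = {0, 4, 5, 8}  B3 = {3, 4, 5, 9}  B4 = {3, 4, 6, 9}  B5 = {2, 4, 5, 8}  B6 = {3, 4, 5, 7}  B7 = {1, 3, 6, 9}
Tree: B1–B2, B1–B3, B3–B4, B2–B5, B3–B6, B4–B7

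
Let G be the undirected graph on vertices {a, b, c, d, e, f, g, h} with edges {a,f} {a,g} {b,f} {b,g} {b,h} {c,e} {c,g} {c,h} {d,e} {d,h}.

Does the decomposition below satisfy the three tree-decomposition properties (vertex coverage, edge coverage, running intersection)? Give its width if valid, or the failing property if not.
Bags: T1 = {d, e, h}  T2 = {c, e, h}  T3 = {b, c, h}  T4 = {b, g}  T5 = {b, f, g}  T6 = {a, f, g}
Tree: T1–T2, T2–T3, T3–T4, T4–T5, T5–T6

A tree decomposition must satisfy three properties: every vertex lies in some bag; for every edge, both endpoints lie together in some bag; and for every vertex, the bags containing it form a connected subtree. Here edge (c,g) lies in no bag, so the decomposition is invalid.

No — edge (c,g) lies in no bag.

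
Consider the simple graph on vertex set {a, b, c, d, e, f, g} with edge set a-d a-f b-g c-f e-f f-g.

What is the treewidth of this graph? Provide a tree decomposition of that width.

Treewidth 1.
One such decomposition:
Bags: B1 = {a, f}  B2 = {f, g}  B3 = {b, g}  B4 = {c, f}  B5 = {e, f}  B6 = {a, d}
Tree: B1–B2, B2–B3, B2–B4, B2–B5, B1–B6

Every bag has size at most 2, so the width is 2 − 1 = 1 and tw(G) ≤ 1. Since G has at least one edge (e.g. a–f), it is not an edgeless graph, so tw(G) ≥ 1. Hence tw(G) = 1 exactly.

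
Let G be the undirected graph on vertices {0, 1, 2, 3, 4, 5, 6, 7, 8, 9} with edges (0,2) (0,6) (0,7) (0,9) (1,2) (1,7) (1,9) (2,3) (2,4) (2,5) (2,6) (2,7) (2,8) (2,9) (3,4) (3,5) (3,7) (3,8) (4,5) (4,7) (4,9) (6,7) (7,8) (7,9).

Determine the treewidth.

3

A width-3 tree decomposition is:
Bags: B1 = {2, 3, 4, 7}  B2 = {2, 4, 7, 9}  B3 = {2, 3, 4, 5}  B4 = {1, 2, 7, 9}  B5 = {2, 3, 7, 8}  B6 = {0, 2, 7, 9}  B7 = {0, 2, 6, 7}
Tree: B1–B2, B1–B3, B2–B4, B1–B5, B4–B6, B6–B7
Each bag holds 4 vertices, so the decomposition has width 3, which upper-bounds the treewidth. On the other hand G contains the 4-clique {2, 3, 4, 5}. A clique must lie in a single bag of any decomposition, so no decomposition can have width below 3. Combining the bounds, tw(G) = 3.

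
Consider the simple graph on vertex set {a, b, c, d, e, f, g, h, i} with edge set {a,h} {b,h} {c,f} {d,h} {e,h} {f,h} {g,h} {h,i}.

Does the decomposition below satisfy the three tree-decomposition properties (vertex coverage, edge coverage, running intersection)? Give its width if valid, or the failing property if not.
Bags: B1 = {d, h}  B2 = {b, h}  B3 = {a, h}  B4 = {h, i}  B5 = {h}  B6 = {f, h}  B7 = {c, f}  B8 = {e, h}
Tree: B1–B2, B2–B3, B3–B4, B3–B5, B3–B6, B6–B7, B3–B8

No — vertex g appears in no bag.

A tree decomposition must satisfy three properties: every vertex lies in some bag; for every edge, both endpoints lie together in some bag; and for every vertex, the bags containing it form a connected subtree. Here vertex g appears in no bag, so the decomposition is invalid.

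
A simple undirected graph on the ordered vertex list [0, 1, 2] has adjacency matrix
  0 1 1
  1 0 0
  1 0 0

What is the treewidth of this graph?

A width-1 tree decomposition is:
Bags: B1 = {0, 2}  B2 = {0, 1}
Tree: B1–B2
The largest bag has 2 vertices, giving width 1; this decomposition certifies tw(G) ≤ 1. Any graph with an edge has treewidth ≥ 1, and G has the edge 0–2. The upper and lower bounds meet at 1, so that is the treewidth.

1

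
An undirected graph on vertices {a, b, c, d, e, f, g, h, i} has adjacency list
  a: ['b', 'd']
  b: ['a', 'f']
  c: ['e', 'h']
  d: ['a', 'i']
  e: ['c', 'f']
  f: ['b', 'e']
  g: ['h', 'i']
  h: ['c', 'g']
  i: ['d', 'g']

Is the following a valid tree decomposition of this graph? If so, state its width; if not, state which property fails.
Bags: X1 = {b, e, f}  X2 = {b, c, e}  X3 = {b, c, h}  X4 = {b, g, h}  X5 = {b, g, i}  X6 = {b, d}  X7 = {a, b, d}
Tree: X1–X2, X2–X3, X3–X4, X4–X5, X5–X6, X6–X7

A tree decomposition must satisfy three properties: every vertex lies in some bag; for every edge, both endpoints lie together in some bag; and for every vertex, the bags containing it form a connected subtree. Here edge (i,d) lies in no bag, so the decomposition is invalid.

No — edge (i,d) lies in no bag.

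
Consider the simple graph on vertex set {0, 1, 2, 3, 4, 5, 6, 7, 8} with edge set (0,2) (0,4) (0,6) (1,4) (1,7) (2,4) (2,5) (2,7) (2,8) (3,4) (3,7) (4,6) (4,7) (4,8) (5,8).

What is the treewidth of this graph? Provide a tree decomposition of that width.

Treewidth 2.
One such decomposition:
Bags: B1 = {2, 4, 7}  B2 = {2, 4, 8}  B3 = {0, 2, 4}  B4 = {3, 4, 7}  B5 = {2, 5, 8}  B6 = {0, 4, 6}  B7 = {1, 4, 7}
Tree: B1–B2, B1–B3, B1–B4, B2–B5, B3–B6, B1–B7

The largest bag has 3 vertices, giving width 2; this decomposition certifies tw(G) ≤ 2. For the lower bound, the 3 vertices {1, 4, 7} are pairwise adjacent, and any tree decomposition puts a clique entirely inside one bag — forcing width ≥ 2. Hence tw(G) = 2 exactly.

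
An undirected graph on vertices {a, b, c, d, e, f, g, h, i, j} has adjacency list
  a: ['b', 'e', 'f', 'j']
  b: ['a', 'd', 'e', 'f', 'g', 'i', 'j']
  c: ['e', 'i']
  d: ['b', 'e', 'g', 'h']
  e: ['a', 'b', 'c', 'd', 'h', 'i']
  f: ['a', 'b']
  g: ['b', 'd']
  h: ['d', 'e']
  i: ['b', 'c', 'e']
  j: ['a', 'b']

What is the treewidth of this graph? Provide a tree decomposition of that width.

Each bag holds 3 vertices, so the decomposition has width 2, which upper-bounds the treewidth. Conversely, {d, e, h} is a clique of size 3, and the vertices of any clique must share a bag in every tree decomposition; so some bag has ≥ 3 vertices and tw(G) ≥ 2. Combining the bounds, tw(G) = 2.

Treewidth 2.
One such decomposition:
Bags: B1 = {a, b, e}  B2 = {a, b, j}  B3 = {a, b, f}  B4 = {b, e, i}  B5 = {c, e, i}  B6 = {b, d, e}  B7 = {b, d, g}  B8 = {d, e, h}
Tree: B1–B2, B2–B3, B1–B4, B4–B5, B4–B6, B6–B7, B6–B8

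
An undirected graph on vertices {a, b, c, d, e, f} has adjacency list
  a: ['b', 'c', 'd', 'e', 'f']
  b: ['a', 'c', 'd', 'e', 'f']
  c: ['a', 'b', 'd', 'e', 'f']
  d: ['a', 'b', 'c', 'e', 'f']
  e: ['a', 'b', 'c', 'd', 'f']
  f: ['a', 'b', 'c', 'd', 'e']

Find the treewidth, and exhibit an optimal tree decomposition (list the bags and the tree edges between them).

Treewidth 5.
One optimal decomposition is:
Bags: B1 = {a, b, c, d, e, f}
Tree: (single bag)

With just one bag of size 6, the width is 6 − 1 = 5, so tw(G) ≤ 5. For the lower bound, the 6 vertices {a, b, c, d, e, f} are pairwise adjacent, and any tree decomposition puts a clique entirely inside one bag — forcing width ≥ 5. Therefore the treewidth is 5.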